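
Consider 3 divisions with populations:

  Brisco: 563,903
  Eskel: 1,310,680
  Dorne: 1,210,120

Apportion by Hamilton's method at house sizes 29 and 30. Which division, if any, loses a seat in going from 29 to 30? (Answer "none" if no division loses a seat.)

At 29 seats: Brisco 5, Eskel 12, Dorne 12.
At 30 seats: Brisco 5, Eskel 13, Dorne 12.
No division's allocation decreased.

none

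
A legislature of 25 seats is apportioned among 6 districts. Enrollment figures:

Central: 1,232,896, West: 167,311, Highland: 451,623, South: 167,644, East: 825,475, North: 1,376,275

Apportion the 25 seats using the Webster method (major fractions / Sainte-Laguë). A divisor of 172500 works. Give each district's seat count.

With modified divisor 172500: modified quotas Central 7.147, West 0.970, Highland 2.618, South 0.972, East 4.785, North 7.978.
Rounding to the nearest integer: Central 7, West 1, Highland 3, South 1, East 5, North 8 (total 25).

Central=7, West=1, Highland=3, South=1, East=5, North=8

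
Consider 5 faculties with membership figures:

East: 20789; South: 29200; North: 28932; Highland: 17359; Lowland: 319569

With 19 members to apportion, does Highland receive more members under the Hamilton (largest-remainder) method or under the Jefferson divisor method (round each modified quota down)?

Hamilton

Hamilton: East 1, South 1, North 1, Highland 1, Lowland 15.
Jefferson: East 1, South 1, North 1, Highland 0, Lowland 16.
Highland gets 1 under Hamilton and 0 under Jefferson.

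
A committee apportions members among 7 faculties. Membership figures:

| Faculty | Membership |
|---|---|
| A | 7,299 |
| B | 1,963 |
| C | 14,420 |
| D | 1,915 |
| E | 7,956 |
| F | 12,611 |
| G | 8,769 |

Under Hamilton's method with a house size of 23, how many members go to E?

Total 54933; standard divisor 54933/23 ≈ 2388.391.
Standard quotas: A 3.0560, B 0.8219, C 6.0375, D 0.8018, E 3.3311, F 5.2801, G 3.6715.
Lower quotas: A 3, B 0, C 6, D 0, E 3, F 5, G 3 (sum 20, leaving 3 seats).
Remainders in descending order: B 0.8219, D 0.8018, G 0.6715, E 0.3311, F 0.2801, A 0.0560, C 0.0375.
The surplus seats go to B, D, G.
E receives 3.

3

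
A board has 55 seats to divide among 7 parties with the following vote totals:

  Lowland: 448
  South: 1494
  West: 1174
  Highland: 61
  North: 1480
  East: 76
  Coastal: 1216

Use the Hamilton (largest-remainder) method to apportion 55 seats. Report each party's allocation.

Standard divisor: 5949 ÷ 55 ≈ 108.164.
Standard quotas: Lowland 4.142, South 13.812, West 10.854, Highland 0.564, North 13.683, East 0.703, Coastal 11.242.
Lower quotas: Lowland 4, South 13, West 10, Highland 0, North 13, East 0, Coastal 11 (sum 51, leaving 4 seats).
Remainders in descending order: West 0.854, South 0.812, East 0.703, North 0.683, Highland 0.564, Coastal 0.242, Lowland 0.142.
The surplus seats go to West, South, East, North.

Lowland=4, South=14, West=11, Highland=0, North=14, East=1, Coastal=11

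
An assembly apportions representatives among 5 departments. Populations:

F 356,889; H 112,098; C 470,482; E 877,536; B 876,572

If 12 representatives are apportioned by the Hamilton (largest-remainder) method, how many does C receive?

2

Standard divisor: 2693577 ÷ 12 ≈ 224464.75.
Standard quotas: F 1.5900, H 0.4994, C 2.0960, E 3.9095, B 3.9052.
Lower quotas: F 1, H 0, C 2, E 3, B 3 (sum 9, leaving 3 seats).
Remainders in descending order: E 0.9095, B 0.9052, F 0.5900, H 0.4994, C 0.0960.
Largest remainders: E, B, F receive the extra seats.
C receives 2.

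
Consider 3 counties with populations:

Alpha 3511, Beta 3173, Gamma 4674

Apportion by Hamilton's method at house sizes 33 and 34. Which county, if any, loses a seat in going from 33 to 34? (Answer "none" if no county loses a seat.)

At 33 seats: Alpha 10, Beta 9, Gamma 14.
At 34 seats: Alpha 11, Beta 9, Gamma 14.
No county's allocation decreased.

none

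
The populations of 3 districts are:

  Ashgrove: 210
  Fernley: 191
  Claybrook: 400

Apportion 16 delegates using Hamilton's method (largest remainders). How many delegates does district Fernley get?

The standard divisor is 801/16 ≈ 50.062.
Standard quotas: Ashgrove 4.195, Fernley 3.815, Claybrook 7.990.
Lower quotas: Ashgrove 4, Fernley 3, Claybrook 7 (sum 14, leaving 2 seats).
Remainders in descending order: Claybrook 0.990, Fernley 0.815, Ashgrove 0.195.
Largest remainders: Claybrook, Fernley receive the extra seats.
Fernley receives 4.

4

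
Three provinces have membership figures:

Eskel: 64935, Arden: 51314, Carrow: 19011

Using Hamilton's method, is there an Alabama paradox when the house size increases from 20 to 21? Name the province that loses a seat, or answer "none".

At 20 seats: Eskel 10, Arden 7, Carrow 3.
At 21 seats: Eskel 10, Arden 8, Carrow 3.
No province's allocation decreased.

none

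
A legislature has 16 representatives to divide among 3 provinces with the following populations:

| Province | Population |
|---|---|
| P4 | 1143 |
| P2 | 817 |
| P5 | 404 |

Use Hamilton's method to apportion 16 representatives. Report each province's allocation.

Total 2364; standard divisor 2364/16 ≈ 147.75.
Standard quotas: P4 7.736, P2 5.530, P5 2.734.
Lower quotas: P4 7, P2 5, P5 2 (sum 14, leaving 2 seats).
Remainders in descending order: P4 0.736, P5 0.734, P2 0.530.
The surplus seats go to P4, P5.

P4: 8, P2: 5, P5: 3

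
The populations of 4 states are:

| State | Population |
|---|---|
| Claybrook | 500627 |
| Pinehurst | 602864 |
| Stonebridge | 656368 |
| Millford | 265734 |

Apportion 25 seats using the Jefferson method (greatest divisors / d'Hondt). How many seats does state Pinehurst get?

Standard divisor 2025593/25 ≈ 81023.72; standard quotas: Claybrook 6.179, Pinehurst 7.441, Stonebridge 8.101, Millford 3.280.
Rounding down gives 6, 7, 8, 3 = 24 seats, so the divisor must be adjusted.
With modified divisor 74100: modified quotas Claybrook 6.756, Pinehurst 8.136, Stonebridge 8.858, Millford 3.586.
Rounding down: Claybrook 6, Pinehurst 8, Stonebridge 8, Millford 3 (total 25).
Pinehurst receives 8.

8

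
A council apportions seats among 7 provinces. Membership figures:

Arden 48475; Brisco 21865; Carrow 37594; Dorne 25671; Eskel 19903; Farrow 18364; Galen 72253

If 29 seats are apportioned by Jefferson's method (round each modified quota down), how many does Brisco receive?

2

Standard divisor 244125/29 ≈ 8418.103; standard quotas: Arden 5.758, Brisco 2.597, Carrow 4.466, Dorne 3.049, Eskel 2.364, Farrow 2.181, Galen 8.583.
Rounding down gives 5, 2, 4, 3, 2, 2, 8 = 26 seats, so the divisor must be adjusted.
With modified divisor 7400: modified quotas Arden 6.551, Brisco 2.955, Carrow 5.080, Dorne 3.469, Eskel 2.690, Farrow 2.482, Galen 9.764.
Rounding down: Arden 6, Brisco 2, Carrow 5, Dorne 3, Eskel 2, Farrow 2, Galen 9 (total 29).
Brisco receives 2.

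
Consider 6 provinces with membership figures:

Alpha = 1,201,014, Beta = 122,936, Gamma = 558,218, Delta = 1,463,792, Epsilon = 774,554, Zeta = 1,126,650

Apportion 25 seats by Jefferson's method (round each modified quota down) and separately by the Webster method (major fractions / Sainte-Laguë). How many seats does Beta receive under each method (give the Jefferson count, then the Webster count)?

0 and 1

Jefferson: Alpha 6, Beta 0, Gamma 2, Delta 7, Epsilon 4, Zeta 6.
Webster: Alpha 5, Beta 1, Gamma 3, Delta 7, Epsilon 4, Zeta 5.
Beta gets 0 under Jefferson and 1 under Webster.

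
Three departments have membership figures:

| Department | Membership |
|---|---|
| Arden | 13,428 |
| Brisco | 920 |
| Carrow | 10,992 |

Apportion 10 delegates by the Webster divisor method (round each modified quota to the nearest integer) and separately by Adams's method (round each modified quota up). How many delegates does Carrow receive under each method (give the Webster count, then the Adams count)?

5 and 4

Webster: Arden 5, Brisco 0, Carrow 5.
Adams: Arden 5, Brisco 1, Carrow 4.
Carrow gets 5 under Webster and 4 under Adams.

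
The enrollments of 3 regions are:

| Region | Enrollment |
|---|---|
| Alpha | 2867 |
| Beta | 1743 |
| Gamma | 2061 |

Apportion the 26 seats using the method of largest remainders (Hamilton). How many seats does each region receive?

Standard divisor: 6671 ÷ 26 ≈ 256.577.
Standard quotas: Alpha 11.174, Beta 6.793, Gamma 8.033.
Lower quotas: Alpha 11, Beta 6, Gamma 8 (sum 25, leaving 1 seat).
Remainders in descending order: Beta 0.793, Alpha 0.174, Gamma 0.033.
Largest remainder: Beta receives the extra seat.

Alpha 11, Beta 7, Gamma 8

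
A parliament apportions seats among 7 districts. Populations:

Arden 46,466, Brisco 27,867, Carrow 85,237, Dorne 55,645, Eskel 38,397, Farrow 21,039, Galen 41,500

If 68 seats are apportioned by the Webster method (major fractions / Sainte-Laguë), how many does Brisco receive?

6

Standard divisor 316151/68 ≈ 4649.279; standard quotas: Arden 9.994, Brisco 5.994, Carrow 18.333, Dorne 11.969, Eskel 8.259, Farrow 4.525, Galen 8.926.
Rounding to the nearest integer gives Arden 10, Brisco 6, Carrow 18, Dorne 12, Eskel 8, Farrow 5, Galen 9 — total 68, matching the house size, so no adjustment is needed.
Brisco receives 6.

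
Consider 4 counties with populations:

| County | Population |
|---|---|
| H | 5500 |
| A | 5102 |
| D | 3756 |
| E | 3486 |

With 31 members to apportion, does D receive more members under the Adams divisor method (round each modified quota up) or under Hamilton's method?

Adams

Adams: H 9, A 9, D 7, E 6.
Hamilton: H 10, A 9, D 6, E 6.
D gets 7 under Adams and 6 under Hamilton.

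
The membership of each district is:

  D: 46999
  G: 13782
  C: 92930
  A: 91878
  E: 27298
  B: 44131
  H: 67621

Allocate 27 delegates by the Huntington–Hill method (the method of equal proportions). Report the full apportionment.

D 3; G 1; C 7; A 6; E 2; B 3; H 5

With divisor 14258: modified quotas D 3.296, G 0.967, C 6.518, A 6.444, E 1.915, B 3.095, H 4.743.
Geometric-mean thresholds: D √(3·4)=3.464, G (min 1), C √(6·7)=6.481, A √(6·7)=6.481, E √(1·2)=1.414, B √(3·4)=3.464, H √(4·5)=4.472.
Each quota rounded against its threshold gives D 3, G 1, C 7, A 6, E 2, B 3, H 5 (total 27).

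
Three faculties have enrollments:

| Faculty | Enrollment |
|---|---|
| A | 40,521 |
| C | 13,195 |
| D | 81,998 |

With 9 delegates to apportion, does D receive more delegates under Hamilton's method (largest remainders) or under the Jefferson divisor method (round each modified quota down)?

Hamilton: A 3, C 1, D 5.
Jefferson: A 3, C 0, D 6.
D gets 5 under Hamilton and 6 under Jefferson.

Jefferson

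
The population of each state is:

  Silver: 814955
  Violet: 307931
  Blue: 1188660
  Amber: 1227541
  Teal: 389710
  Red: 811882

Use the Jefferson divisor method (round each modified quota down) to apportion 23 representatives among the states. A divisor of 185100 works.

Silver=4; Violet=1; Blue=6; Amber=6; Teal=2; Red=4

With modified divisor 185100: modified quotas Silver 4.403, Violet 1.664, Blue 6.422, Amber 6.632, Teal 2.105, Red 4.386.
Rounding down: Silver 4, Violet 1, Blue 6, Amber 6, Teal 2, Red 4 (total 23).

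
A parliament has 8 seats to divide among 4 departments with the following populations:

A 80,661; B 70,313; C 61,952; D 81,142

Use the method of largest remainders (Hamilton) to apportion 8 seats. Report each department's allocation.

The standard divisor is 294068/8 ≈ 36758.5.
Standard quotas: A 2.1943, B 1.9128, C 1.6854, D 2.2074.
Lower quotas: A 2, B 1, C 1, D 2 (sum 6, leaving 2 seats).
Remainders in descending order: B 0.9128, C 0.6854, D 0.2074, A 0.1943.
Largest remainders: B, C receive the extra seats.

A 2, B 2, C 2, D 2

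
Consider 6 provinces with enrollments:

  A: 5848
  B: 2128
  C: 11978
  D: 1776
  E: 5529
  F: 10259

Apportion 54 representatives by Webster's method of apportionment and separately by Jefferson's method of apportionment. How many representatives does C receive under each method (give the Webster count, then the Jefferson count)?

Webster: A 8, B 3, C 17, D 3, E 8, F 15.
Jefferson: A 8, B 3, C 18, D 2, E 8, F 15.
C gets 17 under Webster and 18 under Jefferson.

17 and 18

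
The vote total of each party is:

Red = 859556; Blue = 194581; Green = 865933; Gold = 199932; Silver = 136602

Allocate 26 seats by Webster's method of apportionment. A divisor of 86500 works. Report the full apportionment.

With modified divisor 86500: modified quotas Red 9.937, Blue 2.249, Green 10.011, Gold 2.311, Silver 1.579.
Rounding to the nearest integer: Red 10, Blue 2, Green 10, Gold 2, Silver 2 (total 26).

Red: 10, Blue: 2, Green: 10, Gold: 2, Silver: 2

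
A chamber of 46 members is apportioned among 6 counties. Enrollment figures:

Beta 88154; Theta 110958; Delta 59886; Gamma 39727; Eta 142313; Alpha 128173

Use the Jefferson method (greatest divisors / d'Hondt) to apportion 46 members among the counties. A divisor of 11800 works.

Beta 7; Theta 9; Delta 5; Gamma 3; Eta 12; Alpha 10

With modified divisor 11800: modified quotas Beta 7.471, Theta 9.403, Delta 5.075, Gamma 3.367, Eta 12.060, Alpha 10.862.
Rounding down: Beta 7, Theta 9, Delta 5, Gamma 3, Eta 12, Alpha 10 (total 46).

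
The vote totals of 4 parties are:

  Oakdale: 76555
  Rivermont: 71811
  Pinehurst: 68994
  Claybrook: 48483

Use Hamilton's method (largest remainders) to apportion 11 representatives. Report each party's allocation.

The standard divisor is 265843/11 ≈ 24167.545.
Standard quotas: Oakdale 3.1677, Rivermont 2.9714, Pinehurst 2.8548, Claybrook 2.0061.
Lower quotas: Oakdale 3, Rivermont 2, Pinehurst 2, Claybrook 2 (sum 9, leaving 2 seats).
Remainders in descending order: Rivermont 0.9714, Pinehurst 0.8548, Oakdale 0.1677, Claybrook 0.0061.
Largest remainders: Rivermont, Pinehurst receive the extra seats.

Oakdale 3, Rivermont 3, Pinehurst 3, Claybrook 2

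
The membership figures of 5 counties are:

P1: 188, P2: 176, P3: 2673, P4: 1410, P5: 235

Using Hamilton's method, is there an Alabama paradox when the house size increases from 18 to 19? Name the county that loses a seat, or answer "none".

P2

At 18 seats: P1 1, P2 1, P3 10, P4 5, P5 1.
At 19 seats: P1 1, P2 0, P3 11, P4 6, P5 1.
P2 drops from 1 to 0.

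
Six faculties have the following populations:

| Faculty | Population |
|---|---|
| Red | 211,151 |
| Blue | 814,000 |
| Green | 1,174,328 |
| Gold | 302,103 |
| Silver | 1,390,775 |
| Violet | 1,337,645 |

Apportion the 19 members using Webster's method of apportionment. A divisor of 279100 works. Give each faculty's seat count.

With modified divisor 279100: modified quotas Red 0.757, Blue 2.917, Green 4.208, Gold 1.082, Silver 4.983, Violet 4.793.
Rounding to the nearest integer: Red 1, Blue 3, Green 4, Gold 1, Silver 5, Violet 5 (total 19).

Red 1, Blue 3, Green 4, Gold 1, Silver 5, Violet 5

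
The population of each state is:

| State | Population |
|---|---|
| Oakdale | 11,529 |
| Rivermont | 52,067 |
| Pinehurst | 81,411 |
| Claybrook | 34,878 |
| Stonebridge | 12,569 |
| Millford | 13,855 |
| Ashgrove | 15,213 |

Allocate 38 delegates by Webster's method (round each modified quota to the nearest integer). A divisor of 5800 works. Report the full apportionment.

With modified divisor 5800: modified quotas Oakdale 1.988, Rivermont 8.977, Pinehurst 14.036, Claybrook 6.013, Stonebridge 2.167, Millford 2.389, Ashgrove 2.623.
Rounding to the nearest integer: Oakdale 2, Rivermont 9, Pinehurst 14, Claybrook 6, Stonebridge 2, Millford 2, Ashgrove 3 (total 38).

Oakdale 2, Rivermont 9, Pinehurst 14, Claybrook 6, Stonebridge 2, Millford 2, Ashgrove 3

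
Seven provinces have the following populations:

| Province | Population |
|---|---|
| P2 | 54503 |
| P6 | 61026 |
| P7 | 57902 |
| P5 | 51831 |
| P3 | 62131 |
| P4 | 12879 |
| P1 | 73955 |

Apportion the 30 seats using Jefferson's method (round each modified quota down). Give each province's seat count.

P2 4, P6 5, P7 5, P5 4, P3 5, P4 1, P1 6

Standard divisor 374227/30 ≈ 12474.233; standard quotas: P2 4.369, P6 4.892, P7 4.642, P5 4.155, P3 4.981, P4 1.032, P1 5.929.
Rounding down gives 4, 4, 4, 4, 4, 1, 5 = 26 seats, so the divisor must be adjusted.
With modified divisor 11200: modified quotas P2 4.866, P6 5.449, P7 5.170, P5 4.628, P3 5.547, P4 1.150, P1 6.603.
Rounding down: P2 4, P6 5, P7 5, P5 4, P3 5, P4 1, P1 6 (total 30).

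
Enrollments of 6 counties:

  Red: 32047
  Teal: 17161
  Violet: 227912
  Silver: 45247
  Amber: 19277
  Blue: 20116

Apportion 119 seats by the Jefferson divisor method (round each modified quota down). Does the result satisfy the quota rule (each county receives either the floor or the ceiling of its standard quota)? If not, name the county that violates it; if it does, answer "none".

Standard quotas: Red 10.542, Teal 5.645, Violet 74.971, Silver 14.884, Amber 6.341, Blue 6.617.
Jefferson allocation: Red 10, Teal 5, Violet 77, Silver 15, Amber 6, Blue 6.
Violet has quota 74.971 (lower 74, upper 75) but receives 77 — outside the quota interval.

Violet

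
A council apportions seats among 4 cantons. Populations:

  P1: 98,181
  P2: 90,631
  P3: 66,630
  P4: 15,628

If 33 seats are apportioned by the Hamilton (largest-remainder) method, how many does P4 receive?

2

Total 271070; standard divisor 271070/33 ≈ 8214.242.
Standard quotas: P1 11.9525, P2 11.0334, P3 8.1115, P4 1.9025.
Lower quotas: P1 11, P2 11, P3 8, P4 1 (sum 31, leaving 2 seats).
Remainders in descending order: P1 0.9525, P4 0.9025, P3 0.1115, P2 0.0334.
Largest remainders: P1, P4 receive the extra seats.
P4 receives 2.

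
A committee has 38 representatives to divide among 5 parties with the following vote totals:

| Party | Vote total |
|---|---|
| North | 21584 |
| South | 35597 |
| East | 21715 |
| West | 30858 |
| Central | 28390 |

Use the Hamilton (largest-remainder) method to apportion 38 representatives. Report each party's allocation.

North 6, South 10, East 6, West 8, Central 8

Total 138144; standard divisor 138144/38 ≈ 3635.368.
Standard quotas: North 5.9372, South 9.7919, East 5.9733, West 8.4883, Central 7.8094.
Lower quotas: North 5, South 9, East 5, West 8, Central 7 (sum 34, leaving 4 seats).
Remainders in descending order: East 0.9733, North 0.9372, Central 0.8094, South 0.7919, West 0.4883.
Largest remainders: East, North, Central, South receive the extra seats.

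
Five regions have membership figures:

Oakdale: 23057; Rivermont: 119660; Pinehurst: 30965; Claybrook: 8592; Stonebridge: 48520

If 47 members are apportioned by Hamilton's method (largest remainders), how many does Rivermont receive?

The standard divisor is 230794/47 ≈ 4910.511.
Standard quotas: Oakdale 4.6954, Rivermont 24.3681, Pinehurst 6.3059, Claybrook 1.7497, Stonebridge 9.8808.
Lower quotas: Oakdale 4, Rivermont 24, Pinehurst 6, Claybrook 1, Stonebridge 9 (sum 44, leaving 3 seats).
Remainders in descending order: Stonebridge 0.8808, Claybrook 0.7497, Oakdale 0.6954, Rivermont 0.3681, Pinehurst 0.3059.
Largest remainders: Stonebridge, Claybrook, Oakdale receive the extra seats.
Rivermont receives 24.

24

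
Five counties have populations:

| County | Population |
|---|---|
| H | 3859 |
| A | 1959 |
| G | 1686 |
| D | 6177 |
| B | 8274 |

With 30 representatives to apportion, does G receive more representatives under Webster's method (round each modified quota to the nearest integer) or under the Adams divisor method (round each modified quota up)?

Adams

Webster: H 5, A 3, G 2, D 9, B 11.
Adams: H 5, A 3, G 3, D 8, B 11.
G gets 2 under Webster and 3 under Adams.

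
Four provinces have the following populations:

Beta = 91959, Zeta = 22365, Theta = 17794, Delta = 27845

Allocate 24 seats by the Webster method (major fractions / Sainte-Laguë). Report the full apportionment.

Beta 14; Zeta 3; Theta 3; Delta 4

Standard divisor 159963/24 ≈ 6665.125; standard quotas: Beta 13.797, Zeta 3.356, Theta 2.670, Delta 4.178.
Rounding to the nearest integer gives Beta 14, Zeta 3, Theta 3, Delta 4 — total 24, matching the house size, so no adjustment is needed.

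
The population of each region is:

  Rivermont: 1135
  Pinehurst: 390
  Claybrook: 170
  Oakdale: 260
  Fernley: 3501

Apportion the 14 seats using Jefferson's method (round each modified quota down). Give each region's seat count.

Standard divisor 5456/14 ≈ 389.714; standard quotas: Rivermont 2.912, Pinehurst 1.001, Claybrook 0.436, Oakdale 0.667, Fernley 8.984.
Rounding down gives 2, 1, 0, 0, 8 = 11 seats, so the divisor must be adjusted.
With modified divisor 330: modified quotas Rivermont 3.439, Pinehurst 1.182, Claybrook 0.515, Oakdale 0.788, Fernley 10.609.
Rounding down: Rivermont 3, Pinehurst 1, Claybrook 0, Oakdale 0, Fernley 10 (total 14).

Rivermont 3, Pinehurst 1, Claybrook 0, Oakdale 0, Fernley 10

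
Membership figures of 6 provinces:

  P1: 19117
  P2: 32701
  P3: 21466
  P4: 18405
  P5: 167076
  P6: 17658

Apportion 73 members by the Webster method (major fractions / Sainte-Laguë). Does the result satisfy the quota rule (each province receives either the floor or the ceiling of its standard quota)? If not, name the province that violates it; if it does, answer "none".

P5

Standard quotas: P1 5.049, P2 8.636, P3 5.669, P4 4.861, P5 44.123, P6 4.663.
Webster allocation: P1 5, P2 9, P3 6, P4 5, P5 43, P6 5.
P5 has quota 44.123 (lower 44, upper 45) but receives 43 — outside the quota interval.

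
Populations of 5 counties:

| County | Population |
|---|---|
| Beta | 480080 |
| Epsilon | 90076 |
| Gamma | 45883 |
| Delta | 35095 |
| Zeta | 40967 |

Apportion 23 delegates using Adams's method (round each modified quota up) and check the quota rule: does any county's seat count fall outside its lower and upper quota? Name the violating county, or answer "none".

Standard quotas: Beta 15.954, Epsilon 2.993, Gamma 1.525, Delta 1.166, Zeta 1.361.
Adams allocation: Beta 14, Epsilon 3, Gamma 2, Delta 2, Zeta 2.
Beta has quota 15.954 (lower 15, upper 16) but receives 14 — outside the quota interval.

Beta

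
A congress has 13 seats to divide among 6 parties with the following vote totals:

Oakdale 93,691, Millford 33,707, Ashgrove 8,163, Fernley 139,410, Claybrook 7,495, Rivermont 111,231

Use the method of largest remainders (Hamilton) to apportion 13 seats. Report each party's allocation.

Total 393697; standard divisor 393697/13 ≈ 30284.385.
Standard quotas: Oakdale 3.0937, Millford 1.1130, Ashgrove 0.2695, Fernley 4.6034, Claybrook 0.2475, Rivermont 3.6729.
Lower quotas: Oakdale 3, Millford 1, Ashgrove 0, Fernley 4, Claybrook 0, Rivermont 3 (sum 11, leaving 2 seats).
Remainders in descending order: Rivermont 0.6729, Fernley 0.6034, Ashgrove 0.2695, Claybrook 0.2475, Millford 0.1130, Oakdale 0.0937.
Largest remainders: Rivermont, Fernley receive the extra seats.

Oakdale 3; Millford 1; Ashgrove 0; Fernley 5; Claybrook 0; Rivermont 4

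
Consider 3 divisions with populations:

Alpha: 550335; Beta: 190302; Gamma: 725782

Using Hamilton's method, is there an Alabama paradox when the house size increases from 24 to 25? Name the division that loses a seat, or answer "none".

none

At 24 seats: Alpha 9, Beta 3, Gamma 12.
At 25 seats: Alpha 10, Beta 3, Gamma 12.
No division's allocation decreased.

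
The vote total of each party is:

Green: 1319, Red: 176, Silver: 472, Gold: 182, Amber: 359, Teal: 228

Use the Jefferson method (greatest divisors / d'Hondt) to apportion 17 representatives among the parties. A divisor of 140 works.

Green: 9; Red: 1; Silver: 3; Gold: 1; Amber: 2; Teal: 1

With modified divisor 140: modified quotas Green 9.421, Red 1.257, Silver 3.371, Gold 1.300, Amber 2.564, Teal 1.629.
Rounding down: Green 9, Red 1, Silver 3, Gold 1, Amber 2, Teal 1 (total 17).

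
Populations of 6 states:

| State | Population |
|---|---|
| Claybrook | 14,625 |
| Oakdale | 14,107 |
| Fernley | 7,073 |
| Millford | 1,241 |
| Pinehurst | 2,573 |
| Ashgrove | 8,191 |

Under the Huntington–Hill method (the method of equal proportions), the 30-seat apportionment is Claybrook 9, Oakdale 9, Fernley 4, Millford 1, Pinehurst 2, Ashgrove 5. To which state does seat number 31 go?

Fernley

Priority for the next seat is population ÷ (√(s·(s+1))).
Priorities: Claybrook 1541.610, Oakdale 1487.008, Fernley 1581.571, Millford 877.520, Pinehurst 1050.423, Ashgrove 1495.465.
Highest priority: Fernley.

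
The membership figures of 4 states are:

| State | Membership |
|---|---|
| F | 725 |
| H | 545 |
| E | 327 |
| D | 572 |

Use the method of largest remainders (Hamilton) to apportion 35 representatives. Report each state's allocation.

The standard divisor is 2169/35 ≈ 61.971.
Standard quotas: F 11.699, H 8.794, E 5.277, D 9.230.
Lower quotas: F 11, H 8, E 5, D 9 (sum 33, leaving 2 seats).
Remainders in descending order: H 0.794, F 0.699, E 0.277, D 0.230.
Largest remainders: H, F receive the extra seats.

F: 12, H: 9, E: 5, D: 9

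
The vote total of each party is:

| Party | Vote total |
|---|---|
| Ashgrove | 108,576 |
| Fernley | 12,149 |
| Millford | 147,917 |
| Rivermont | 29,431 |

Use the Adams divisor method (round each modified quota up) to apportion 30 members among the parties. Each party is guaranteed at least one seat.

Ashgrove: 11, Fernley: 2, Millford: 14, Rivermont: 3

Standard divisor 298073/30 ≈ 9935.767; standard quotas: Ashgrove 10.928, Fernley 1.223, Millford 14.887, Rivermont 2.962.
Rounding up gives 11, 2, 15, 3 = 31 seats, so the divisor must be adjusted.
With modified divisor 10700: modified quotas Ashgrove 10.147, Fernley 1.135, Millford 13.824, Rivermont 2.751.
Rounding up: Ashgrove 11, Fernley 2, Millford 14, Rivermont 3 (total 30).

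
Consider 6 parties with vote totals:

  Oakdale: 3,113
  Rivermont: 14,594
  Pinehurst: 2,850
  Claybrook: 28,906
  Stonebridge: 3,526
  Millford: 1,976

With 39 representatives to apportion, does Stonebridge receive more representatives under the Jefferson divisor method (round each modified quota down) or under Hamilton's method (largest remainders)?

Hamilton

Jefferson: Oakdale 2, Rivermont 11, Pinehurst 2, Claybrook 21, Stonebridge 2, Millford 1.
Hamilton: Oakdale 2, Rivermont 10, Pinehurst 2, Claybrook 21, Stonebridge 3, Millford 1.
Stonebridge gets 2 under Jefferson and 3 under Hamilton.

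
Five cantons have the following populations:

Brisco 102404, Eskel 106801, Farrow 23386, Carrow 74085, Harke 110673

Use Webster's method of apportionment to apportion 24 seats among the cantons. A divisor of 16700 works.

Brisco: 6, Eskel: 6, Farrow: 1, Carrow: 4, Harke: 7

With modified divisor 16700: modified quotas Brisco 6.132, Eskel 6.395, Farrow 1.400, Carrow 4.436, Harke 6.627.
Rounding to the nearest integer: Brisco 6, Eskel 6, Farrow 1, Carrow 4, Harke 7 (total 24).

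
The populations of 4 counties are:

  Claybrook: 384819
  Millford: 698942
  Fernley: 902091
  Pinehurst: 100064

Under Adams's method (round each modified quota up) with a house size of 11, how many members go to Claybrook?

Standard divisor 2085916/11 ≈ 189628.727; standard quotas: Claybrook 2.029, Millford 3.686, Fernley 4.757, Pinehurst 0.528.
Rounding up gives 3, 4, 5, 1 = 13 seats, so the divisor must be adjusted.
With modified divisor 229300: modified quotas Claybrook 1.678, Millford 3.048, Fernley 3.934, Pinehurst 0.436.
Rounding up: Claybrook 2, Millford 4, Fernley 4, Pinehurst 1 (total 11).
Claybrook receives 2.

2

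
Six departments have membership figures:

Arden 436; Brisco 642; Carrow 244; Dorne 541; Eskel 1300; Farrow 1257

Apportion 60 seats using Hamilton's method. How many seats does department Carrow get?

The standard divisor is 4420/60 ≈ 73.667.
Standard quotas: Arden 5.919, Brisco 8.715, Carrow 3.312, Dorne 7.344, Eskel 17.647, Farrow 17.063.
Lower quotas: Arden 5, Brisco 8, Carrow 3, Dorne 7, Eskel 17, Farrow 17 (sum 57, leaving 3 seats).
Remainders in descending order: Arden 0.919, Brisco 0.715, Eskel 0.647, Dorne 0.344, Carrow 0.312, Farrow 0.063.
The surplus seats go to Arden, Brisco, Eskel.
Carrow receives 3.

3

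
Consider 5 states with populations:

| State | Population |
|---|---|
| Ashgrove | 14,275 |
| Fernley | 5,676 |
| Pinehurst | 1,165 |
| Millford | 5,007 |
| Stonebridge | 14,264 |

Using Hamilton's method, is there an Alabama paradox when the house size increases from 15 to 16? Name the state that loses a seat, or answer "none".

Pinehurst

At 15 seats: Ashgrove 5, Fernley 2, Pinehurst 1, Millford 2, Stonebridge 5.
At 16 seats: Ashgrove 6, Fernley 2, Pinehurst 0, Millford 2, Stonebridge 6.
Pinehurst drops from 1 to 0.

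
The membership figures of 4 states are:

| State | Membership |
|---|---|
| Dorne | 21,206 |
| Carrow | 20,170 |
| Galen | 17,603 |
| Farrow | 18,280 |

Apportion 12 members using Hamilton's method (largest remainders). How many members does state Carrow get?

3

Standard divisor: 77259 ÷ 12 ≈ 6438.25.
Standard quotas: Dorne 3.2938, Carrow 3.1328, Galen 2.7341, Farrow 2.8393.
Lower quotas: Dorne 3, Carrow 3, Galen 2, Farrow 2 (sum 10, leaving 2 seats).
Remainders in descending order: Farrow 0.8393, Galen 0.7341, Dorne 0.2938, Carrow 0.1328.
Largest remainders: Farrow, Galen receive the extra seats.
Carrow receives 3.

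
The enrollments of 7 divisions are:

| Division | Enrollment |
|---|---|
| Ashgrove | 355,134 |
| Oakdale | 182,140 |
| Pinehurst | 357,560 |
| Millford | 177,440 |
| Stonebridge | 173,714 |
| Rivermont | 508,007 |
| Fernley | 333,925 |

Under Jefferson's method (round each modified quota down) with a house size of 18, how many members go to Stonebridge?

1

Standard divisor 2087920/18 ≈ 115995.556; standard quotas: Ashgrove 3.062, Oakdale 1.570, Pinehurst 3.083, Millford 1.530, Stonebridge 1.498, Rivermont 4.380, Fernley 2.879.
Rounding down gives 3, 1, 3, 1, 1, 4, 2 = 15 seats, so the divisor must be adjusted.
With modified divisor 89894: modified quotas Ashgrove 3.951, Oakdale 2.026, Pinehurst 3.978, Millford 1.974, Stonebridge 1.932, Rivermont 5.651, Fernley 3.715.
Rounding down: Ashgrove 3, Oakdale 2, Pinehurst 3, Millford 1, Stonebridge 1, Rivermont 5, Fernley 3 (total 18).
Stonebridge receives 1.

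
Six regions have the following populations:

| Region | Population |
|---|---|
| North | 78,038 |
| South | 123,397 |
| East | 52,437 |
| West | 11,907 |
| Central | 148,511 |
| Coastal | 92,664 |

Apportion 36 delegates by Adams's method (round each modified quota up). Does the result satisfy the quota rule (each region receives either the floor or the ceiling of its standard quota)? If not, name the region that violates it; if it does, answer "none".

none

Standard quotas: North 5.542, South 8.763, East 3.724, West 0.846, Central 10.546, Coastal 6.580.
Adams allocation: North 6, South 8, East 4, West 1, Central 10, Coastal 7.
Every allocation lies between the lower and upper quota.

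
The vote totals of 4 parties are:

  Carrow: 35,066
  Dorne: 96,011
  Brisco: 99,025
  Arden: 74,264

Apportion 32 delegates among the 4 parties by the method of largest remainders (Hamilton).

Standard divisor: 304366 ÷ 32 ≈ 9511.438.
Standard quotas: Carrow 3.6867, Dorne 10.0943, Brisco 10.4111, Arden 7.8079.
Lower quotas: Carrow 3, Dorne 10, Brisco 10, Arden 7 (sum 30, leaving 2 seats).
Remainders in descending order: Arden 0.8079, Carrow 0.6867, Brisco 0.4111, Dorne 0.0943.
The surplus seats go to Arden, Carrow.

Carrow 4, Dorne 10, Brisco 10, Arden 8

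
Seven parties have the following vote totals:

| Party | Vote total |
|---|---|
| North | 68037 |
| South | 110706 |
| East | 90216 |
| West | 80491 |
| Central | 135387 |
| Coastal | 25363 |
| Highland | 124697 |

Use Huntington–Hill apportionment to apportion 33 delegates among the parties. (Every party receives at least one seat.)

With divisor 19441: modified quotas North 3.500, South 5.694, East 4.641, West 4.140, Central 6.964, Coastal 1.305, Highland 6.414.
Geometric-mean thresholds: North √(3·4)=3.464, South √(5·6)=5.477, East √(4·5)=4.472, West √(4·5)=4.472, Central √(6·7)=6.481, Coastal √(1·2)=1.414, Highland √(6·7)=6.481.
Each quota rounded against its threshold gives North 4, South 6, East 5, West 4, Central 7, Coastal 1, Highland 6 (total 33).

North=4, South=6, East=5, West=4, Central=7, Coastal=1, Highland=6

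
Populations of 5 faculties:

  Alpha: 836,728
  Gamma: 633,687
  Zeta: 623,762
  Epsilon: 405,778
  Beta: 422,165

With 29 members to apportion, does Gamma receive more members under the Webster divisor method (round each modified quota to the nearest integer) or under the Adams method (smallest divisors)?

Webster: Alpha 9, Gamma 6, Zeta 6, Epsilon 4, Beta 4.
Adams: Alpha 8, Gamma 7, Zeta 6, Epsilon 4, Beta 4.
Gamma gets 6 under Webster and 7 under Adams.

Adams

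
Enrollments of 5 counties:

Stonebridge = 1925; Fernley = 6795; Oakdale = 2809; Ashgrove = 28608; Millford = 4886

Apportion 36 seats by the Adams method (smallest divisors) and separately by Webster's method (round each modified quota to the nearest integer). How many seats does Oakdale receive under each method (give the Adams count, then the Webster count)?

3 and 2

Adams: Stonebridge 2, Fernley 5, Oakdale 3, Ashgrove 22, Millford 4.
Webster: Stonebridge 2, Fernley 5, Oakdale 2, Ashgrove 23, Millford 4.
Oakdale gets 3 under Adams and 2 under Webster.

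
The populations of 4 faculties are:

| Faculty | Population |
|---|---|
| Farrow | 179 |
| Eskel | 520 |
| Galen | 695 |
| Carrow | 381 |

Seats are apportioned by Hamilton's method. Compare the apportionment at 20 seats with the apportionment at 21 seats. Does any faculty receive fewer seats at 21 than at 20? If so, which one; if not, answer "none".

none

At 20 seats: Farrow 2, Eskel 6, Galen 8, Carrow 4.
At 21 seats: Farrow 2, Eskel 6, Galen 8, Carrow 5.
No faculty's allocation decreased.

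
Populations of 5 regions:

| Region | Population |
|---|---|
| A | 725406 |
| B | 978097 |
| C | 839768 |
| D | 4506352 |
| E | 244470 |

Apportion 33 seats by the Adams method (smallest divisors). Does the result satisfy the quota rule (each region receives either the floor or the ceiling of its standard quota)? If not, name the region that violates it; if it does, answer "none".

D

Standard quotas: A 3.282, B 4.425, C 3.799, D 20.388, E 1.106.
Adams allocation: A 3, B 5, C 4, D 19, E 2.
D has quota 20.388 (lower 20, upper 21) but receives 19 — outside the quota interval.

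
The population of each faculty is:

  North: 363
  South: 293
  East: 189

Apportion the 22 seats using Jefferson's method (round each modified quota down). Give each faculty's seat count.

Standard divisor 845/22 ≈ 38.409; standard quotas: North 9.451, South 7.628, East 4.921.
Rounding down gives 9, 7, 4 = 20 seats, so the divisor must be adjusted.
With modified divisor 36.5: modified quotas North 9.945, South 8.027, East 5.178.
Rounding down: North 9, South 8, East 5 (total 22).

North=9, South=8, East=5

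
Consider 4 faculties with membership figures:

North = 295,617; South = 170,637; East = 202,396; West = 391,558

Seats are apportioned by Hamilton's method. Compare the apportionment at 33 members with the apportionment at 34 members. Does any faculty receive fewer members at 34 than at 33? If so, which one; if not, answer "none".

At 33 seats: North 9, South 6, East 6, West 12.
At 34 seats: North 9, South 5, East 7, West 13.
South drops from 6 to 5.

South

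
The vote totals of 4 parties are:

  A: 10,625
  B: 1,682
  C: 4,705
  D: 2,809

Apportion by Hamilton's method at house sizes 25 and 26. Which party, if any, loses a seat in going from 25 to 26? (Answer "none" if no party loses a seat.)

none

At 25 seats: A 13, B 2, C 6, D 4.
At 26 seats: A 14, B 2, C 6, D 4.
No party's allocation decreased.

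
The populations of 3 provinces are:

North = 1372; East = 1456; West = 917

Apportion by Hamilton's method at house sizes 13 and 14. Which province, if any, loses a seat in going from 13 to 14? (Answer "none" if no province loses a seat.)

At 13 seats: North 5, East 5, West 3.
At 14 seats: North 5, East 6, West 3.
No province's allocation decreased.

none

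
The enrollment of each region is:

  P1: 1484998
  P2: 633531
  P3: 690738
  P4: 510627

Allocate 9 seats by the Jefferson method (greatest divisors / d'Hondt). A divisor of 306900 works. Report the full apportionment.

P1 4; P2 2; P3 2; P4 1

With modified divisor 306900: modified quotas P1 4.839, P2 2.064, P3 2.251, P4 1.664.
Rounding down: P1 4, P2 2, P3 2, P4 1 (total 9).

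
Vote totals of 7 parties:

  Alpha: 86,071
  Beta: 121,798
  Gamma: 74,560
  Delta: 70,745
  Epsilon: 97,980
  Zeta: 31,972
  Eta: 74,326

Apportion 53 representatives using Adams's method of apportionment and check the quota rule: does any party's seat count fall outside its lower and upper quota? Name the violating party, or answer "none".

Standard quotas: Alpha 8.183, Beta 11.580, Gamma 7.089, Delta 6.726, Epsilon 9.315, Zeta 3.040, Eta 7.067.
Adams allocation: Alpha 8, Beta 12, Gamma 7, Delta 7, Epsilon 9, Zeta 3, Eta 7.
Every allocation lies between the lower and upper quota.

none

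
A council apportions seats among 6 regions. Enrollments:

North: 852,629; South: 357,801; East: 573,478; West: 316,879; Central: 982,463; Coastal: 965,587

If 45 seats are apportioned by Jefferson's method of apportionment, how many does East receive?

Standard divisor 4048837/45 ≈ 89974.156; standard quotas: North 9.476, South 3.977, East 6.374, West 3.522, Central 10.919, Coastal 10.732.
Rounding down gives 9, 3, 6, 3, 10, 10 = 41 seats, so the divisor must be adjusted.
With modified divisor 83600: modified quotas North 10.199, South 4.280, East 6.860, West 3.790, Central 11.752, Coastal 11.550.
Rounding down: North 10, South 4, East 6, West 3, Central 11, Coastal 11 (total 45).
East receives 6.

6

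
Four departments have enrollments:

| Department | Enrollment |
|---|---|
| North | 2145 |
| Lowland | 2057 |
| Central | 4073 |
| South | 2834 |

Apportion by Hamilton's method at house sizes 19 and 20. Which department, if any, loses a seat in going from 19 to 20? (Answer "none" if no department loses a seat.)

At 19 seats: North 4, Lowland 3, Central 7, South 5.
At 20 seats: North 4, Lowland 4, Central 7, South 5.
No department's allocation decreased.

none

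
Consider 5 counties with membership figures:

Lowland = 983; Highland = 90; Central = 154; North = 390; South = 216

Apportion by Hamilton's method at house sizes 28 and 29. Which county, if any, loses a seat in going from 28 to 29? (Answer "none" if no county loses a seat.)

At 28 seats: Lowland 15, Highland 2, Central 2, North 6, South 3.
At 29 seats: Lowland 16, Highland 1, Central 3, North 6, South 3.
Highland drops from 2 to 1.

Highland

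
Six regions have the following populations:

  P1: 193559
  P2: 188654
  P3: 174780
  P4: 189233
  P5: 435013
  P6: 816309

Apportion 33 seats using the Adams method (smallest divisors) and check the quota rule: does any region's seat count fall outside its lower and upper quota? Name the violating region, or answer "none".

Standard quotas: P1 3.198, P2 3.117, P3 2.887, P4 3.126, P5 7.187, P6 13.486.
Adams allocation: P1 4, P2 3, P3 3, P4 3, P5 7, P6 13.
Every allocation lies between the lower and upper quota.

none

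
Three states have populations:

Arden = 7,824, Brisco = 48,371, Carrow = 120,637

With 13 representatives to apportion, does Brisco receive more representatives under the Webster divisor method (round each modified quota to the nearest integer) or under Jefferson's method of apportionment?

Webster: Arden 1, Brisco 3, Carrow 9.
Jefferson: Arden 0, Brisco 4, Carrow 9.
Brisco gets 3 under Webster and 4 under Jefferson.

Jefferson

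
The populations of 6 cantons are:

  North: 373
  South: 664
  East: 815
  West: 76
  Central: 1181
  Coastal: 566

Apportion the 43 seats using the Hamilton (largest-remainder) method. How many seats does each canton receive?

Standard divisor: 3675 ÷ 43 ≈ 85.465.
Standard quotas: North 4.364, South 7.769, East 9.536, West 0.889, Central 13.819, Coastal 6.623.
Lower quotas: North 4, South 7, East 9, West 0, Central 13, Coastal 6 (sum 39, leaving 4 seats).
Remainders in descending order: West 0.889, Central 0.819, South 0.769, Coastal 0.623, East 0.536, North 0.364.
Largest remainders: West, Central, South, Coastal receive the extra seats.

North: 4; South: 8; East: 9; West: 1; Central: 14; Coastal: 7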